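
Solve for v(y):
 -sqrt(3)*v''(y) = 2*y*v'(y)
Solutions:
 v(y) = C1 + C2*erf(3^(3/4)*y/3)


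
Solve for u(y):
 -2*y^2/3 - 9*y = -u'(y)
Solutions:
 u(y) = C1 + 2*y^3/9 + 9*y^2/2


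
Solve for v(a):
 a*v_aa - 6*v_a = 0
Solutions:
 v(a) = C1 + C2*a^7


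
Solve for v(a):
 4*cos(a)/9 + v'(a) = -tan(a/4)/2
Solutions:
 v(a) = C1 + 2*log(cos(a/4)) - 4*sin(a)/9


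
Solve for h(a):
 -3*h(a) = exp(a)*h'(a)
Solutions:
 h(a) = C1*exp(3*exp(-a))


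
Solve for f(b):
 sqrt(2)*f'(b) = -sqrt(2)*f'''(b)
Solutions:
 f(b) = C1 + C2*sin(b) + C3*cos(b)


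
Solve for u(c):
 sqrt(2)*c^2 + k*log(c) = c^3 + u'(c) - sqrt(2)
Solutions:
 u(c) = C1 - c^4/4 + sqrt(2)*c^3/3 + c*k*log(c) - c*k + sqrt(2)*c


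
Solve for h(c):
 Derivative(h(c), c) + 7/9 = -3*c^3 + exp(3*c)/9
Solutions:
 h(c) = C1 - 3*c^4/4 - 7*c/9 + exp(3*c)/27


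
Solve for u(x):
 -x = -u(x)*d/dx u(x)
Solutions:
 u(x) = -sqrt(C1 + x^2)
 u(x) = sqrt(C1 + x^2)


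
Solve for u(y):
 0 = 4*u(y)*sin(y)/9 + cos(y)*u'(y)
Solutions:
 u(y) = C1*cos(y)^(4/9)


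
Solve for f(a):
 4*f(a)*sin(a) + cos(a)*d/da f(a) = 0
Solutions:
 f(a) = C1*cos(a)^4


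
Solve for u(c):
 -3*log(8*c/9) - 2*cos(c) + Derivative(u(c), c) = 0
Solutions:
 u(c) = C1 + 3*c*log(c) - 6*c*log(3) - 3*c + 9*c*log(2) + 2*sin(c)


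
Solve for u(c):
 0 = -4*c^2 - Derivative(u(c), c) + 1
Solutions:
 u(c) = C1 - 4*c^3/3 + c


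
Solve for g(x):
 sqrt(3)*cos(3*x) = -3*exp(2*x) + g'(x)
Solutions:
 g(x) = C1 + 3*exp(2*x)/2 + sqrt(3)*sin(3*x)/3


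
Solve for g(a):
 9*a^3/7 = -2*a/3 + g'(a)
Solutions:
 g(a) = C1 + 9*a^4/28 + a^2/3


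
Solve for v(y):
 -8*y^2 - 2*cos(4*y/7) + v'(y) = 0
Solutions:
 v(y) = C1 + 8*y^3/3 + 7*sin(4*y/7)/2


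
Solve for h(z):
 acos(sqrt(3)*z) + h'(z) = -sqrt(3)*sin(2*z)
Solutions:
 h(z) = C1 - z*acos(sqrt(3)*z) + sqrt(3)*sqrt(1 - 3*z^2)/3 + sqrt(3)*cos(2*z)/2


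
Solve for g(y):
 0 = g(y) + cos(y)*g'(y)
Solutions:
 g(y) = C1*sqrt(sin(y) - 1)/sqrt(sin(y) + 1)


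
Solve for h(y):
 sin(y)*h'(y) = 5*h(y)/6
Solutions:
 h(y) = C1*(cos(y) - 1)^(5/12)/(cos(y) + 1)^(5/12)


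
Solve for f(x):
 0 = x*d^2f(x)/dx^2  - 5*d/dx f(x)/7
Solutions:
 f(x) = C1 + C2*x^(12/7)


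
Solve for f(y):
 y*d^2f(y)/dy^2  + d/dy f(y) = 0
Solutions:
 f(y) = C1 + C2*log(y)


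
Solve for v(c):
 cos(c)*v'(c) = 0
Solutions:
 v(c) = C1


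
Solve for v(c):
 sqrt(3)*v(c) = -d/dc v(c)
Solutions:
 v(c) = C1*exp(-sqrt(3)*c)


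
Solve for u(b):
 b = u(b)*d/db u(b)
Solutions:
 u(b) = -sqrt(C1 + b^2)
 u(b) = sqrt(C1 + b^2)


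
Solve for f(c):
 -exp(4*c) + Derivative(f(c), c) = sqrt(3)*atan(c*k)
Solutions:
 f(c) = C1 + sqrt(3)*Piecewise((c*atan(c*k) - log(c^2*k^2 + 1)/(2*k), Ne(k, 0)), (0, True)) + exp(4*c)/4


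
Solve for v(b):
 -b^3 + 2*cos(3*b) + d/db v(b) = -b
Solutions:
 v(b) = C1 + b^4/4 - b^2/2 - 2*sin(3*b)/3


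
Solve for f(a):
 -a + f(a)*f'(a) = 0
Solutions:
 f(a) = -sqrt(C1 + a^2)
 f(a) = sqrt(C1 + a^2)


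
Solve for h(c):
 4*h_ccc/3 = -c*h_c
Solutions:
 h(c) = C1 + Integral(C2*airyai(-6^(1/3)*c/2) + C3*airybi(-6^(1/3)*c/2), c)


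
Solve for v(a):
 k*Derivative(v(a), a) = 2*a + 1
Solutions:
 v(a) = C1 + a^2/k + a/k


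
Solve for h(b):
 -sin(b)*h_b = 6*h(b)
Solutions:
 h(b) = C1*(cos(b)^3 + 3*cos(b)^2 + 3*cos(b) + 1)/(cos(b)^3 - 3*cos(b)^2 + 3*cos(b) - 1)


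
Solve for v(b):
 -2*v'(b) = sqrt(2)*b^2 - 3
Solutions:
 v(b) = C1 - sqrt(2)*b^3/6 + 3*b/2


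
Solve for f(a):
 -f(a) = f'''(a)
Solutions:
 f(a) = C3*exp(-a) + (C1*sin(sqrt(3)*a/2) + C2*cos(sqrt(3)*a/2))*exp(a/2)


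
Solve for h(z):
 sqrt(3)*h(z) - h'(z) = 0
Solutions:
 h(z) = C1*exp(sqrt(3)*z)


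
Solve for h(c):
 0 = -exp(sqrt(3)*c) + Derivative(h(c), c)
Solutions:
 h(c) = C1 + sqrt(3)*exp(sqrt(3)*c)/3


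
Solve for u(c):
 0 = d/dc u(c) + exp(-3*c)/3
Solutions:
 u(c) = C1 + exp(-3*c)/9


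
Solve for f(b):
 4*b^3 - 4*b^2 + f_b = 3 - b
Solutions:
 f(b) = C1 - b^4 + 4*b^3/3 - b^2/2 + 3*b


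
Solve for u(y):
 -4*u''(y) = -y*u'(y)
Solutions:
 u(y) = C1 + C2*erfi(sqrt(2)*y/4)


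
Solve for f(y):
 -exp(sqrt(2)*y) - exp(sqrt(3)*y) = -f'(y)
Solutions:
 f(y) = C1 + sqrt(2)*exp(sqrt(2)*y)/2 + sqrt(3)*exp(sqrt(3)*y)/3


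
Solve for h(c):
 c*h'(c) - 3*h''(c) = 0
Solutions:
 h(c) = C1 + C2*erfi(sqrt(6)*c/6)


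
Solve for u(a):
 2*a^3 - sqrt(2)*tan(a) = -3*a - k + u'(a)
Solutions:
 u(a) = C1 + a^4/2 + 3*a^2/2 + a*k + sqrt(2)*log(cos(a))


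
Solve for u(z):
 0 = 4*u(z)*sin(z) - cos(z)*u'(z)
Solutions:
 u(z) = C1/cos(z)^4


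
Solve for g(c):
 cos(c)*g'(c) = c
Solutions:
 g(c) = C1 + Integral(c/cos(c), c)


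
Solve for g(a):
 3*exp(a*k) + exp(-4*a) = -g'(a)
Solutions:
 g(a) = C1 + exp(-4*a)/4 - 3*exp(a*k)/k


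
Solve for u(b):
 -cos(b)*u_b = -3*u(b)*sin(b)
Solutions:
 u(b) = C1/cos(b)^3


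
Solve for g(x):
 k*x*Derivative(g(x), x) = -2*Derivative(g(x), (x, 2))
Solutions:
 g(x) = Piecewise((-sqrt(pi)*C1*erf(sqrt(k)*x/2)/sqrt(k) - C2, (k > 0) | (k < 0)), (-C1*x - C2, True))


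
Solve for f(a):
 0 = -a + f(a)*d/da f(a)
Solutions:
 f(a) = -sqrt(C1 + a^2)
 f(a) = sqrt(C1 + a^2)


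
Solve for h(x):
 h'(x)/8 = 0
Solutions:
 h(x) = C1


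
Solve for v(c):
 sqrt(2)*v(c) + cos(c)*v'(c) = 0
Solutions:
 v(c) = C1*(sin(c) - 1)^(sqrt(2)/2)/(sin(c) + 1)^(sqrt(2)/2)


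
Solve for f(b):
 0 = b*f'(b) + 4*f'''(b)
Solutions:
 f(b) = C1 + Integral(C2*airyai(-2^(1/3)*b/2) + C3*airybi(-2^(1/3)*b/2), b)


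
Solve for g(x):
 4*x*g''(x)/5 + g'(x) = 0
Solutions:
 g(x) = C1 + C2/x^(1/4)


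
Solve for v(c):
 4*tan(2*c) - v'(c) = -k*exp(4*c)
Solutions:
 v(c) = C1 + k*exp(4*c)/4 - 2*log(cos(2*c))


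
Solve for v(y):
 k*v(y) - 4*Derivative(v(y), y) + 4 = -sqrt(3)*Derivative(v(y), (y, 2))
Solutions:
 v(y) = C1*exp(sqrt(3)*y*(2 - sqrt(-sqrt(3)*k + 4))/3) + C2*exp(sqrt(3)*y*(sqrt(-sqrt(3)*k + 4) + 2)/3) - 4/k


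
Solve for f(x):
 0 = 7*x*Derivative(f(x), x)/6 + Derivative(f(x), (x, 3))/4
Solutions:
 f(x) = C1 + Integral(C2*airyai(-14^(1/3)*3^(2/3)*x/3) + C3*airybi(-14^(1/3)*3^(2/3)*x/3), x)


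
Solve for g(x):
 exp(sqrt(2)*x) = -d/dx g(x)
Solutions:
 g(x) = C1 - sqrt(2)*exp(sqrt(2)*x)/2


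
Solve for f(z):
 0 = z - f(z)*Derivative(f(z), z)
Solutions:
 f(z) = -sqrt(C1 + z^2)
 f(z) = sqrt(C1 + z^2)


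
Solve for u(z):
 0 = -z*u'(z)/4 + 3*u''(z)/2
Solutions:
 u(z) = C1 + C2*erfi(sqrt(3)*z/6)


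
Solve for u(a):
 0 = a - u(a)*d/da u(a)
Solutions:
 u(a) = -sqrt(C1 + a^2)
 u(a) = sqrt(C1 + a^2)


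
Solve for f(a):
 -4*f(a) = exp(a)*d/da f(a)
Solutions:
 f(a) = C1*exp(4*exp(-a))


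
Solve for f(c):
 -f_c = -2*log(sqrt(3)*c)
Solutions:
 f(c) = C1 + 2*c*log(c) - 2*c + c*log(3)


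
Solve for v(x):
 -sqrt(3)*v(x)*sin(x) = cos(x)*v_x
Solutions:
 v(x) = C1*cos(x)^(sqrt(3))


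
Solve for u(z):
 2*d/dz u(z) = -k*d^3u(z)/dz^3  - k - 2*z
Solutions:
 u(z) = C1 + C2*exp(-sqrt(2)*z*sqrt(-1/k)) + C3*exp(sqrt(2)*z*sqrt(-1/k)) - k*z/2 - z^2/2


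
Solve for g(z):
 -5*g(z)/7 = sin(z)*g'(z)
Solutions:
 g(z) = C1*(cos(z) + 1)^(5/14)/(cos(z) - 1)^(5/14)


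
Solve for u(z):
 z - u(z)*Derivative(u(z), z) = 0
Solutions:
 u(z) = -sqrt(C1 + z^2)
 u(z) = sqrt(C1 + z^2)


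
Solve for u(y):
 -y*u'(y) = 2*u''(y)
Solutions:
 u(y) = C1 + C2*erf(y/2)


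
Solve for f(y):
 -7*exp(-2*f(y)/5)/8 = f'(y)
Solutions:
 f(y) = 5*log(-sqrt(C1 - 7*y)) - 5*log(10) + 5*log(5)/2
 f(y) = 5*log(C1 - 7*y)/2 - 5*log(10) + 5*log(5)/2


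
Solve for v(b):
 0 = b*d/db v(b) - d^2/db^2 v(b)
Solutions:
 v(b) = C1 + C2*erfi(sqrt(2)*b/2)


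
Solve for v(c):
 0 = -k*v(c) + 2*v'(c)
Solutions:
 v(c) = C1*exp(c*k/2)


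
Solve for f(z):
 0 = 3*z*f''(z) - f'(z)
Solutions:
 f(z) = C1 + C2*z^(4/3)


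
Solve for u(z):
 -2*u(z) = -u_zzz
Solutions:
 u(z) = C3*exp(2^(1/3)*z) + (C1*sin(2^(1/3)*sqrt(3)*z/2) + C2*cos(2^(1/3)*sqrt(3)*z/2))*exp(-2^(1/3)*z/2)


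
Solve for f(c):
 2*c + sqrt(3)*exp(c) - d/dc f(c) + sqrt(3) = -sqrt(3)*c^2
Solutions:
 f(c) = C1 + sqrt(3)*c^3/3 + c^2 + sqrt(3)*c + sqrt(3)*exp(c)


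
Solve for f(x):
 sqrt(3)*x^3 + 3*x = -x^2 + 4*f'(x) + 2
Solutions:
 f(x) = C1 + sqrt(3)*x^4/16 + x^3/12 + 3*x^2/8 - x/2


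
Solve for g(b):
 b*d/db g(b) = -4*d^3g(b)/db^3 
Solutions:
 g(b) = C1 + Integral(C2*airyai(-2^(1/3)*b/2) + C3*airybi(-2^(1/3)*b/2), b)


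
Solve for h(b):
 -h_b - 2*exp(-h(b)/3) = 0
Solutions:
 h(b) = 3*log(C1 - 2*b/3)


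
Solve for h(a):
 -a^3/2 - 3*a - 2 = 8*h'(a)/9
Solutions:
 h(a) = C1 - 9*a^4/64 - 27*a^2/16 - 9*a/4


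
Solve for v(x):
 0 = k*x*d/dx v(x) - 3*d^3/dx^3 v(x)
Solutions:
 v(x) = C1 + Integral(C2*airyai(3^(2/3)*k^(1/3)*x/3) + C3*airybi(3^(2/3)*k^(1/3)*x/3), x)


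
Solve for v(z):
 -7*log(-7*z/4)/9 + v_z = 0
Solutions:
 v(z) = C1 + 7*z*log(-z)/9 + 7*z*(-2*log(2) - 1 + log(7))/9


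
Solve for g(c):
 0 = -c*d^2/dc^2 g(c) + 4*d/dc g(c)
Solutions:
 g(c) = C1 + C2*c^5


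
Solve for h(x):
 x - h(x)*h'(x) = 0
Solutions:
 h(x) = -sqrt(C1 + x^2)
 h(x) = sqrt(C1 + x^2)


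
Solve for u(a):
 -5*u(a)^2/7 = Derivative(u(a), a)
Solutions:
 u(a) = 7/(C1 + 5*a)


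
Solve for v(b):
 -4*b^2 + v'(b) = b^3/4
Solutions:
 v(b) = C1 + b^4/16 + 4*b^3/3


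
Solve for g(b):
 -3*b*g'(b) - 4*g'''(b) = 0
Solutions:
 g(b) = C1 + Integral(C2*airyai(-6^(1/3)*b/2) + C3*airybi(-6^(1/3)*b/2), b)


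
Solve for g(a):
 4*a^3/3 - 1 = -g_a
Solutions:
 g(a) = C1 - a^4/3 + a


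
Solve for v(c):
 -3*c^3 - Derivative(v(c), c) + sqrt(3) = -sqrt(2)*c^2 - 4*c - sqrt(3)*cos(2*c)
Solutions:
 v(c) = C1 - 3*c^4/4 + sqrt(2)*c^3/3 + 2*c^2 + sqrt(3)*(c + sin(c)*cos(c))


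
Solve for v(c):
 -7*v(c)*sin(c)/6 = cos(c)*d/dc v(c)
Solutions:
 v(c) = C1*cos(c)^(7/6)


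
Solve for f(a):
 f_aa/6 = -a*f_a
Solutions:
 f(a) = C1 + C2*erf(sqrt(3)*a)


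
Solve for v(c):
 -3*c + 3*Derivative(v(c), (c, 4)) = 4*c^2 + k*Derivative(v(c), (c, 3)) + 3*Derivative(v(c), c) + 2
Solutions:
 v(c) = C1 + C2*exp(c*(-2*2^(1/3)*k^2/(-2*k^3 + sqrt(-4*k^6 + (2*k^3 + 729)^2) - 729)^(1/3) + 2*k - 2^(2/3)*(-2*k^3 + sqrt(-4*k^6 + (2*k^3 + 729)^2) - 729)^(1/3))/18) + C3*exp(c*(-8*2^(1/3)*k^2/((-1 + sqrt(3)*I)*(-2*k^3 + sqrt(-4*k^6 + (2*k^3 + 729)^2) - 729)^(1/3)) + 4*k + 2^(2/3)*(-2*k^3 + sqrt(-4*k^6 + (2*k^3 + 729)^2) - 729)^(1/3) - 2^(2/3)*sqrt(3)*I*(-2*k^3 + sqrt(-4*k^6 + (2*k^3 + 729)^2) - 729)^(1/3))/36) + C4*exp(c*(8*2^(1/3)*k^2/((1 + sqrt(3)*I)*(-2*k^3 + sqrt(-4*k^6 + (2*k^3 + 729)^2) - 729)^(1/3)) + 4*k + 2^(2/3)*(-2*k^3 + sqrt(-4*k^6 + (2*k^3 + 729)^2) - 729)^(1/3) + 2^(2/3)*sqrt(3)*I*(-2*k^3 + sqrt(-4*k^6 + (2*k^3 + 729)^2) - 729)^(1/3))/36) - 4*c^3/9 - c^2/2 + 8*c*k/9 - 2*c/3


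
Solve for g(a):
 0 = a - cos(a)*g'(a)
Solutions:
 g(a) = C1 + Integral(a/cos(a), a)


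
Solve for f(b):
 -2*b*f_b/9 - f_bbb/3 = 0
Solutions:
 f(b) = C1 + Integral(C2*airyai(-2^(1/3)*3^(2/3)*b/3) + C3*airybi(-2^(1/3)*3^(2/3)*b/3), b)


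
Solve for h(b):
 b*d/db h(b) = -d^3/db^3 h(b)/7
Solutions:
 h(b) = C1 + Integral(C2*airyai(-7^(1/3)*b) + C3*airybi(-7^(1/3)*b), b)


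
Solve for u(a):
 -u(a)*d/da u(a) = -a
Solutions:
 u(a) = -sqrt(C1 + a^2)
 u(a) = sqrt(C1 + a^2)


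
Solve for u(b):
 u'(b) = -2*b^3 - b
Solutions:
 u(b) = C1 - b^4/2 - b^2/2


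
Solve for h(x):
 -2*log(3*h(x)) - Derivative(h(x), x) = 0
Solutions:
 Integral(1/(log(_y) + log(3)), (_y, h(x)))/2 = C1 - x


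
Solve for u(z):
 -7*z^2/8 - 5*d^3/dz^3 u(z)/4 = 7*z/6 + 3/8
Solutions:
 u(z) = C1 + C2*z + C3*z^2 - 7*z^5/600 - 7*z^4/180 - z^3/20


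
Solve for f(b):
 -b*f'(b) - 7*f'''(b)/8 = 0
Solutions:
 f(b) = C1 + Integral(C2*airyai(-2*7^(2/3)*b/7) + C3*airybi(-2*7^(2/3)*b/7), b)


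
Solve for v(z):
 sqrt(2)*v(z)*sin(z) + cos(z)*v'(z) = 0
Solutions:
 v(z) = C1*cos(z)^(sqrt(2))


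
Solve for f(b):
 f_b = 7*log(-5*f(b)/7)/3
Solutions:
 -3*Integral(1/(log(-_y) - log(7) + log(5)), (_y, f(b)))/7 = C1 - b


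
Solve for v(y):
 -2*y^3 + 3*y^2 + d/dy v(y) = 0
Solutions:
 v(y) = C1 + y^4/2 - y^3


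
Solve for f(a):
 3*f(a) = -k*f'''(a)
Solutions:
 f(a) = C1*exp(3^(1/3)*a*(-1/k)^(1/3)) + C2*exp(a*(-1/k)^(1/3)*(-3^(1/3) + 3^(5/6)*I)/2) + C3*exp(-a*(-1/k)^(1/3)*(3^(1/3) + 3^(5/6)*I)/2)


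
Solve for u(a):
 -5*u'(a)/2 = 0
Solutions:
 u(a) = C1


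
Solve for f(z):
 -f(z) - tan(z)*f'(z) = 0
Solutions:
 f(z) = C1/sin(z)


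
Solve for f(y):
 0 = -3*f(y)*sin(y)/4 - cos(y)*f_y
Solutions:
 f(y) = C1*cos(y)^(3/4)


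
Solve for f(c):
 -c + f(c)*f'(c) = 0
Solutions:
 f(c) = -sqrt(C1 + c^2)
 f(c) = sqrt(C1 + c^2)


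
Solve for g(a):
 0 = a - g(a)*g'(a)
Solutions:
 g(a) = -sqrt(C1 + a^2)
 g(a) = sqrt(C1 + a^2)


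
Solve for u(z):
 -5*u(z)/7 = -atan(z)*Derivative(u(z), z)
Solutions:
 u(z) = C1*exp(5*Integral(1/atan(z), z)/7)


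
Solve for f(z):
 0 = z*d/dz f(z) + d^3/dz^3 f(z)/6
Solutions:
 f(z) = C1 + Integral(C2*airyai(-6^(1/3)*z) + C3*airybi(-6^(1/3)*z), z)


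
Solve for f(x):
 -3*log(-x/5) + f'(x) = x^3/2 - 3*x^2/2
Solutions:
 f(x) = C1 + x^4/8 - x^3/2 + 3*x*log(-x) + 3*x*(-log(5) - 1)


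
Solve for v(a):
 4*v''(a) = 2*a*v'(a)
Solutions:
 v(a) = C1 + C2*erfi(a/2)


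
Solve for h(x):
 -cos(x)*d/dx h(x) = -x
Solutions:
 h(x) = C1 + Integral(x/cos(x), x)


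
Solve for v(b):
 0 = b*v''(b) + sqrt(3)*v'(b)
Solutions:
 v(b) = C1 + C2*b^(1 - sqrt(3))


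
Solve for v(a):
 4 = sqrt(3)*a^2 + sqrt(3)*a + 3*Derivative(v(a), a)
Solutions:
 v(a) = C1 - sqrt(3)*a^3/9 - sqrt(3)*a^2/6 + 4*a/3


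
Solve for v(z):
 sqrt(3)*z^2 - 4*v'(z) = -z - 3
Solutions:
 v(z) = C1 + sqrt(3)*z^3/12 + z^2/8 + 3*z/4


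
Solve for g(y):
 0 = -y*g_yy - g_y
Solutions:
 g(y) = C1 + C2*log(y)


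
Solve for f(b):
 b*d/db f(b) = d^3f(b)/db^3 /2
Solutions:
 f(b) = C1 + Integral(C2*airyai(2^(1/3)*b) + C3*airybi(2^(1/3)*b), b)


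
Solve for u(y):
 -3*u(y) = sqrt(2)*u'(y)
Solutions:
 u(y) = C1*exp(-3*sqrt(2)*y/2)


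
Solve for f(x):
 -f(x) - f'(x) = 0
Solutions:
 f(x) = C1*exp(-x)


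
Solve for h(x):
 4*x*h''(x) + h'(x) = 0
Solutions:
 h(x) = C1 + C2*x^(3/4)


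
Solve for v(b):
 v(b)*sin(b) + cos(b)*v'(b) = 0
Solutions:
 v(b) = C1*cos(b)


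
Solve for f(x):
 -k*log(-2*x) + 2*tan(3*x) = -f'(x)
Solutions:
 f(x) = C1 + k*x*(log(-x) - 1) + k*x*log(2) + 2*log(cos(3*x))/3


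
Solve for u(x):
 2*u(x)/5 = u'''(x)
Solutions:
 u(x) = C3*exp(2^(1/3)*5^(2/3)*x/5) + (C1*sin(2^(1/3)*sqrt(3)*5^(2/3)*x/10) + C2*cos(2^(1/3)*sqrt(3)*5^(2/3)*x/10))*exp(-2^(1/3)*5^(2/3)*x/10)


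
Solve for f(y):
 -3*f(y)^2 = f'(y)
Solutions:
 f(y) = 1/(C1 + 3*y)


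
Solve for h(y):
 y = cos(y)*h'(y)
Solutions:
 h(y) = C1 + Integral(y/cos(y), y)


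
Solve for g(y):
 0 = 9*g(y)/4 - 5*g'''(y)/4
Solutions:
 g(y) = C3*exp(15^(2/3)*y/5) + (C1*sin(3*3^(1/6)*5^(2/3)*y/10) + C2*cos(3*3^(1/6)*5^(2/3)*y/10))*exp(-15^(2/3)*y/10)


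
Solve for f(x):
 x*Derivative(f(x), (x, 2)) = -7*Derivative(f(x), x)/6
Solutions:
 f(x) = C1 + C2/x^(1/6)


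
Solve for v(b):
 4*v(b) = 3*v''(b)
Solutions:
 v(b) = C1*exp(-2*sqrt(3)*b/3) + C2*exp(2*sqrt(3)*b/3)


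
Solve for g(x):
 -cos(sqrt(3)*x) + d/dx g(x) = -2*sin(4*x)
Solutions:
 g(x) = C1 + sqrt(3)*sin(sqrt(3)*x)/3 + cos(4*x)/2


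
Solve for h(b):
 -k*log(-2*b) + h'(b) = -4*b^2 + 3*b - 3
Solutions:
 h(b) = C1 - 4*b^3/3 + 3*b^2/2 + b*k*log(-b) + b*(-k + k*log(2) - 3)


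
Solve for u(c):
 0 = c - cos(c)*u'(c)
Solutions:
 u(c) = C1 + Integral(c/cos(c), c)


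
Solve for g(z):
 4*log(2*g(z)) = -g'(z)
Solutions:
 Integral(1/(log(_y) + log(2)), (_y, g(z)))/4 = C1 - z


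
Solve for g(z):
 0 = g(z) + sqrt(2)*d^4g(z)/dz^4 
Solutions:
 g(z) = (C1*sin(2^(3/8)*z/2) + C2*cos(2^(3/8)*z/2))*exp(-2^(3/8)*z/2) + (C3*sin(2^(3/8)*z/2) + C4*cos(2^(3/8)*z/2))*exp(2^(3/8)*z/2)


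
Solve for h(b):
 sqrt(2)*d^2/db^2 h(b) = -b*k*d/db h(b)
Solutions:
 h(b) = Piecewise((-2^(3/4)*sqrt(pi)*C1*erf(2^(1/4)*b*sqrt(k)/2)/(2*sqrt(k)) - C2, (k > 0) | (k < 0)), (-C1*b - C2, True))


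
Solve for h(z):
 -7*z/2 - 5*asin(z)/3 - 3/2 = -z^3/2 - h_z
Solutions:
 h(z) = C1 - z^4/8 + 7*z^2/4 + 5*z*asin(z)/3 + 3*z/2 + 5*sqrt(1 - z^2)/3


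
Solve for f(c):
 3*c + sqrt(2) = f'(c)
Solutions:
 f(c) = C1 + 3*c^2/2 + sqrt(2)*c


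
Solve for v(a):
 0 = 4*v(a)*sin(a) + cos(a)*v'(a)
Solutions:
 v(a) = C1*cos(a)^4


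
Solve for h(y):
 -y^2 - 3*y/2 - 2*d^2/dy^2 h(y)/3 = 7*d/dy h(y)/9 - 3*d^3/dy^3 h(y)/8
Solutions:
 h(y) = C1 + C2*exp(2*y*(4 - sqrt(58))/9) + C3*exp(2*y*(4 + sqrt(58))/9) - 3*y^3/7 + 27*y^2/196 - 2025*y/1372


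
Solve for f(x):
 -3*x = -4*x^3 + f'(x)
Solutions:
 f(x) = C1 + x^4 - 3*x^2/2


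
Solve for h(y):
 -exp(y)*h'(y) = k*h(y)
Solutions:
 h(y) = C1*exp(k*exp(-y))


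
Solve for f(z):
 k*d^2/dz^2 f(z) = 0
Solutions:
 f(z) = C1 + C2*z


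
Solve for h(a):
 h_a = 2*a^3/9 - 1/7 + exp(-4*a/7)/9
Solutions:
 h(a) = C1 + a^4/18 - a/7 - 7*exp(-4*a/7)/36


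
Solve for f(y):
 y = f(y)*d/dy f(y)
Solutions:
 f(y) = -sqrt(C1 + y^2)
 f(y) = sqrt(C1 + y^2)


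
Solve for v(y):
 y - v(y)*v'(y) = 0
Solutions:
 v(y) = -sqrt(C1 + y^2)
 v(y) = sqrt(C1 + y^2)


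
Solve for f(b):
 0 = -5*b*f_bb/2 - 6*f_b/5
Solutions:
 f(b) = C1 + C2*b^(13/25)


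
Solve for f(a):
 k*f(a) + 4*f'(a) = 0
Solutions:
 f(a) = C1*exp(-a*k/4)


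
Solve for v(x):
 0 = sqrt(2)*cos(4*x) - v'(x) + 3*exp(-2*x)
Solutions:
 v(x) = C1 + sqrt(2)*sin(4*x)/4 - 3*exp(-2*x)/2


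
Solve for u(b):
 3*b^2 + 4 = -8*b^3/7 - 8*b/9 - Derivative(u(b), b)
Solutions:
 u(b) = C1 - 2*b^4/7 - b^3 - 4*b^2/9 - 4*b


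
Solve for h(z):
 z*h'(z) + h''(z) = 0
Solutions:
 h(z) = C1 + C2*erf(sqrt(2)*z/2)


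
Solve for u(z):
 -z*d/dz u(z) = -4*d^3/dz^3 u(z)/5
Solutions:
 u(z) = C1 + Integral(C2*airyai(10^(1/3)*z/2) + C3*airybi(10^(1/3)*z/2), z)


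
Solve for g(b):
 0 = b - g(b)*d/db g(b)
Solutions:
 g(b) = -sqrt(C1 + b^2)
 g(b) = sqrt(C1 + b^2)


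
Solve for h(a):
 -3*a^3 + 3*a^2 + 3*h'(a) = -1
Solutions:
 h(a) = C1 + a^4/4 - a^3/3 - a/3


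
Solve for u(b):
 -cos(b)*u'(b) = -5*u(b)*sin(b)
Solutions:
 u(b) = C1/cos(b)^5


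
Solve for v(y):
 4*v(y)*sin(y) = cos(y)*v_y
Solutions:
 v(y) = C1/cos(y)^4


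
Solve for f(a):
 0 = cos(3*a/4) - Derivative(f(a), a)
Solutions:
 f(a) = C1 + 4*sin(3*a/4)/3


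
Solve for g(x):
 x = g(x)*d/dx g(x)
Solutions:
 g(x) = -sqrt(C1 + x^2)
 g(x) = sqrt(C1 + x^2)


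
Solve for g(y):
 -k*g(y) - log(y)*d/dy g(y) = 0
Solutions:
 g(y) = C1*exp(-k*li(y))


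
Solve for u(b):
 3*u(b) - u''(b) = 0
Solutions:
 u(b) = C1*exp(-sqrt(3)*b) + C2*exp(sqrt(3)*b)


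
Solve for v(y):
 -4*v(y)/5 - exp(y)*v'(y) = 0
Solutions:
 v(y) = C1*exp(4*exp(-y)/5)


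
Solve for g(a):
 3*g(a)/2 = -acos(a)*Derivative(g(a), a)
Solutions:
 g(a) = C1*exp(-3*Integral(1/acos(a), a)/2)


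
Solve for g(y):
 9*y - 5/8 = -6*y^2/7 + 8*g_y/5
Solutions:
 g(y) = C1 + 5*y^3/28 + 45*y^2/16 - 25*y/64


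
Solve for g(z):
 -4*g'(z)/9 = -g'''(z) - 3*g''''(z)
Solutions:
 g(z) = C1 + C2*exp(-z*((6*sqrt(78) + 53)^(-1/3) + 2 + (6*sqrt(78) + 53)^(1/3))/18)*sin(sqrt(3)*z*(-(6*sqrt(78) + 53)^(1/3) + (6*sqrt(78) + 53)^(-1/3))/18) + C3*exp(-z*((6*sqrt(78) + 53)^(-1/3) + 2 + (6*sqrt(78) + 53)^(1/3))/18)*cos(sqrt(3)*z*(-(6*sqrt(78) + 53)^(1/3) + (6*sqrt(78) + 53)^(-1/3))/18) + C4*exp(z*(-1 + (6*sqrt(78) + 53)^(-1/3) + (6*sqrt(78) + 53)^(1/3))/9)


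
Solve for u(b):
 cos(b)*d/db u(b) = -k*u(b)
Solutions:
 u(b) = C1*exp(k*(log(sin(b) - 1) - log(sin(b) + 1))/2)


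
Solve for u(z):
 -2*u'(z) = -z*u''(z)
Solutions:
 u(z) = C1 + C2*z^3


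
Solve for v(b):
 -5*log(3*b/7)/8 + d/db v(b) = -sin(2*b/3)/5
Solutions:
 v(b) = C1 + 5*b*log(b)/8 - 5*b*log(7)/8 - 5*b/8 + 5*b*log(3)/8 + 3*cos(2*b/3)/10


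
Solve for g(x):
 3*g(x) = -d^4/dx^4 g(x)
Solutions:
 g(x) = (C1*sin(sqrt(2)*3^(1/4)*x/2) + C2*cos(sqrt(2)*3^(1/4)*x/2))*exp(-sqrt(2)*3^(1/4)*x/2) + (C3*sin(sqrt(2)*3^(1/4)*x/2) + C4*cos(sqrt(2)*3^(1/4)*x/2))*exp(sqrt(2)*3^(1/4)*x/2)


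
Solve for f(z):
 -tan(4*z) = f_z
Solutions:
 f(z) = C1 + log(cos(4*z))/4


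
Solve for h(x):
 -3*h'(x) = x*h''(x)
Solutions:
 h(x) = C1 + C2/x^2


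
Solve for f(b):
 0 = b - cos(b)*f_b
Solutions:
 f(b) = C1 + Integral(b/cos(b), b)


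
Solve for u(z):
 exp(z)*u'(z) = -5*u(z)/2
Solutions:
 u(z) = C1*exp(5*exp(-z)/2)


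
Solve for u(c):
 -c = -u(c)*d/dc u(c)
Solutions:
 u(c) = -sqrt(C1 + c^2)
 u(c) = sqrt(C1 + c^2)


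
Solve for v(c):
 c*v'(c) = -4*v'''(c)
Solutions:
 v(c) = C1 + Integral(C2*airyai(-2^(1/3)*c/2) + C3*airybi(-2^(1/3)*c/2), c)


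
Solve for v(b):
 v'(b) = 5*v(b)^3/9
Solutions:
 v(b) = -3*sqrt(2)*sqrt(-1/(C1 + 5*b))/2
 v(b) = 3*sqrt(2)*sqrt(-1/(C1 + 5*b))/2


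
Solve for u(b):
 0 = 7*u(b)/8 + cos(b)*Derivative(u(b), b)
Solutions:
 u(b) = C1*(sin(b) - 1)^(7/16)/(sin(b) + 1)^(7/16)


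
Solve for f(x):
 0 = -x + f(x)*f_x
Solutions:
 f(x) = -sqrt(C1 + x^2)
 f(x) = sqrt(C1 + x^2)


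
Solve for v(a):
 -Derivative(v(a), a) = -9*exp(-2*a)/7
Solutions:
 v(a) = C1 - 9*exp(-2*a)/14


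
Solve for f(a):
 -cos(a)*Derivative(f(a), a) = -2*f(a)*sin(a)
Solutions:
 f(a) = C1/cos(a)^2


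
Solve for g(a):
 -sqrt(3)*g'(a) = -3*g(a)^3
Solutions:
 g(a) = -sqrt(2)*sqrt(-1/(C1 + sqrt(3)*a))/2
 g(a) = sqrt(2)*sqrt(-1/(C1 + sqrt(3)*a))/2


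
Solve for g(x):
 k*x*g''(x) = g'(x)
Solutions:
 g(x) = C1 + x^(((re(k) + 1)*re(k) + im(k)^2)/(re(k)^2 + im(k)^2))*(C2*sin(log(x)*Abs(im(k))/(re(k)^2 + im(k)^2)) + C3*cos(log(x)*im(k)/(re(k)^2 + im(k)^2)))


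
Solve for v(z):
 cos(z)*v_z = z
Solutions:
 v(z) = C1 + Integral(z/cos(z), z)


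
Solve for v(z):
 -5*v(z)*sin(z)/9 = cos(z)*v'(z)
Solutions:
 v(z) = C1*cos(z)^(5/9)


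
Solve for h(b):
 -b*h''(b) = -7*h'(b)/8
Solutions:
 h(b) = C1 + C2*b^(15/8)


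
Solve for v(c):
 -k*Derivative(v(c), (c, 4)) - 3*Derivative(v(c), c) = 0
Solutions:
 v(c) = C1 + C2*exp(3^(1/3)*c*(-1/k)^(1/3)) + C3*exp(c*(-1/k)^(1/3)*(-3^(1/3) + 3^(5/6)*I)/2) + C4*exp(-c*(-1/k)^(1/3)*(3^(1/3) + 3^(5/6)*I)/2)


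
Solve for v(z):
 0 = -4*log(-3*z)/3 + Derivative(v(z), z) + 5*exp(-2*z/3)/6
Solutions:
 v(z) = C1 + 4*z*log(-z)/3 + 4*z*(-1 + log(3))/3 + 5*exp(-2*z/3)/4


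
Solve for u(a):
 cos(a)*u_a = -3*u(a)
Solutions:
 u(a) = C1*(sin(a) - 1)^(3/2)/(sin(a) + 1)^(3/2)


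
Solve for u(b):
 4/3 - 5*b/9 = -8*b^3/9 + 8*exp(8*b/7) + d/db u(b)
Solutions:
 u(b) = C1 + 2*b^4/9 - 5*b^2/18 + 4*b/3 - 7*exp(8*b/7)


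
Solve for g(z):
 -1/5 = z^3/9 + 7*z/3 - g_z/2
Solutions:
 g(z) = C1 + z^4/18 + 7*z^2/3 + 2*z/5


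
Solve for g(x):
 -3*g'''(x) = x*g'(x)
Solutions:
 g(x) = C1 + Integral(C2*airyai(-3^(2/3)*x/3) + C3*airybi(-3^(2/3)*x/3), x)


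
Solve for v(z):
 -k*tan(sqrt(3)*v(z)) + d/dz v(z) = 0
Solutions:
 v(z) = sqrt(3)*(pi - asin(C1*exp(sqrt(3)*k*z)))/3
 v(z) = sqrt(3)*asin(C1*exp(sqrt(3)*k*z))/3


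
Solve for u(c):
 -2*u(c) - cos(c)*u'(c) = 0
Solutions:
 u(c) = C1*(sin(c) - 1)/(sin(c) + 1)


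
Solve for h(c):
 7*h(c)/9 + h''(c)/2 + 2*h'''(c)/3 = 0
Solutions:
 h(c) = C1*exp(c*(-6 + 3*3^(1/3)/(4*sqrt(826) + 115)^(1/3) + 3^(2/3)*(4*sqrt(826) + 115)^(1/3))/24)*sin(3^(1/6)*c*(-(4*sqrt(826) + 115)^(1/3) + 3^(2/3)/(4*sqrt(826) + 115)^(1/3))/8) + C2*exp(c*(-6 + 3*3^(1/3)/(4*sqrt(826) + 115)^(1/3) + 3^(2/3)*(4*sqrt(826) + 115)^(1/3))/24)*cos(3^(1/6)*c*(-(4*sqrt(826) + 115)^(1/3) + 3^(2/3)/(4*sqrt(826) + 115)^(1/3))/8) + C3*exp(-c*(3*3^(1/3)/(4*sqrt(826) + 115)^(1/3) + 3 + 3^(2/3)*(4*sqrt(826) + 115)^(1/3))/12)


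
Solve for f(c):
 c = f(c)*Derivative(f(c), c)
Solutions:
 f(c) = -sqrt(C1 + c^2)
 f(c) = sqrt(C1 + c^2)


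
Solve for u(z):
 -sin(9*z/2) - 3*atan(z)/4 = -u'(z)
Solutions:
 u(z) = C1 + 3*z*atan(z)/4 - 3*log(z^2 + 1)/8 - 2*cos(9*z/2)/9


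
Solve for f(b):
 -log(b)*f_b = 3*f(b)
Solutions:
 f(b) = C1*exp(-3*li(b))


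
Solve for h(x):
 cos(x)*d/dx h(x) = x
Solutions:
 h(x) = C1 + Integral(x/cos(x), x)


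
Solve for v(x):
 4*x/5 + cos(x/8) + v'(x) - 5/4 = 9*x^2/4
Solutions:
 v(x) = C1 + 3*x^3/4 - 2*x^2/5 + 5*x/4 - 8*sin(x/8)


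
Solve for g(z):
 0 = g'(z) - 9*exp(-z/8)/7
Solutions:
 g(z) = C1 - 72*exp(-z/8)/7


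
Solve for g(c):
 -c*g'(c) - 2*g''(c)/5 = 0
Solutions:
 g(c) = C1 + C2*erf(sqrt(5)*c/2)


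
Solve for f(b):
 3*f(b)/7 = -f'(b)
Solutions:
 f(b) = C1*exp(-3*b/7)


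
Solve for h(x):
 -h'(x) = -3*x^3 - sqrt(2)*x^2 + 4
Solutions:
 h(x) = C1 + 3*x^4/4 + sqrt(2)*x^3/3 - 4*x


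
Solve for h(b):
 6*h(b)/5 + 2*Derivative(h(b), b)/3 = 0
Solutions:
 h(b) = C1*exp(-9*b/5)


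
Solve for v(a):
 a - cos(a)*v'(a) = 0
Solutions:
 v(a) = C1 + Integral(a/cos(a), a)


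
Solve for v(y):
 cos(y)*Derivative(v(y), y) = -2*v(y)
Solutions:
 v(y) = C1*(sin(y) - 1)/(sin(y) + 1)


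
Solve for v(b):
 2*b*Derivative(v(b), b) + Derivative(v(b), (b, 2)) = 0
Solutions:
 v(b) = C1 + C2*erf(b)


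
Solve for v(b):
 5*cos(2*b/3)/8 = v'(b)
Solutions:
 v(b) = C1 + 15*sin(2*b/3)/16


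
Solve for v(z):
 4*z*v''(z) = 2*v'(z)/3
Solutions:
 v(z) = C1 + C2*z^(7/6)


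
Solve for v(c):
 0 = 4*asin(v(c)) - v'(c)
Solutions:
 Integral(1/asin(_y), (_y, v(c))) = C1 + 4*c


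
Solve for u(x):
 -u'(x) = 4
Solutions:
 u(x) = C1 - 4*x


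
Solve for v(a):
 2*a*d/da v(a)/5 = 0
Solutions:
 v(a) = C1


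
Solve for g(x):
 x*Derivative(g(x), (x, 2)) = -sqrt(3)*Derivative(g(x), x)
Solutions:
 g(x) = C1 + C2*x^(1 - sqrt(3))


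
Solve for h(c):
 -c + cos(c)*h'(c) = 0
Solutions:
 h(c) = C1 + Integral(c/cos(c), c)


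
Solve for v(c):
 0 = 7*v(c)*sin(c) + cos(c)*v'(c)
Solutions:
 v(c) = C1*cos(c)^7


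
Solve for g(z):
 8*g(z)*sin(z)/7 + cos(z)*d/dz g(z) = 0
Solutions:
 g(z) = C1*cos(z)^(8/7)


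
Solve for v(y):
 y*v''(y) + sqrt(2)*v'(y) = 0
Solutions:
 v(y) = C1 + C2*y^(1 - sqrt(2))


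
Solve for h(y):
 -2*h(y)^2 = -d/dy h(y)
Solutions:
 h(y) = -1/(C1 + 2*y)


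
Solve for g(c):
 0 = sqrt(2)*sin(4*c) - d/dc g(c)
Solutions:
 g(c) = C1 - sqrt(2)*cos(4*c)/4


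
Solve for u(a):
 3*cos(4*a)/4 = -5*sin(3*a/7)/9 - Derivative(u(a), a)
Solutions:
 u(a) = C1 - 3*sin(4*a)/16 + 35*cos(3*a/7)/27


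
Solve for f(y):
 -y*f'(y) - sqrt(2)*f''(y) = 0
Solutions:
 f(y) = C1 + C2*erf(2^(1/4)*y/2)


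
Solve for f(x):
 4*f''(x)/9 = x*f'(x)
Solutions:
 f(x) = C1 + C2*erfi(3*sqrt(2)*x/4)


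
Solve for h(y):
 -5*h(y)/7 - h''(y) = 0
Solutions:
 h(y) = C1*sin(sqrt(35)*y/7) + C2*cos(sqrt(35)*y/7)


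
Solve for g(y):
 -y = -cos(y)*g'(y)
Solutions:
 g(y) = C1 + Integral(y/cos(y), y)


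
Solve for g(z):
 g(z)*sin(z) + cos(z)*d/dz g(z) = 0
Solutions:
 g(z) = C1*cos(z)


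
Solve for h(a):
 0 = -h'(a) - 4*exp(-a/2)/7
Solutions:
 h(a) = C1 + 8*exp(-a/2)/7


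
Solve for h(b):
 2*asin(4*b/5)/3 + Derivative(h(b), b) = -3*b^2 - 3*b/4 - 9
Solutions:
 h(b) = C1 - b^3 - 3*b^2/8 - 2*b*asin(4*b/5)/3 - 9*b - sqrt(25 - 16*b^2)/6


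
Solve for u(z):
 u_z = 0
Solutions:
 u(z) = C1


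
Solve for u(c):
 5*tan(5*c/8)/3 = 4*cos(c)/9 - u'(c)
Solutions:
 u(c) = C1 + 8*log(cos(5*c/8))/3 + 4*sin(c)/9


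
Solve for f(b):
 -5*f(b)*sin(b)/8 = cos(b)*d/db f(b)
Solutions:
 f(b) = C1*cos(b)^(5/8)


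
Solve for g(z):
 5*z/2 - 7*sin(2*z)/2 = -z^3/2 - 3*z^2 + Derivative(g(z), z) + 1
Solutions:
 g(z) = C1 + z^4/8 + z^3 + 5*z^2/4 - z + 7*cos(2*z)/4


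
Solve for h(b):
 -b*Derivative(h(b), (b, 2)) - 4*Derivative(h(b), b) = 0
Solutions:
 h(b) = C1 + C2/b^3


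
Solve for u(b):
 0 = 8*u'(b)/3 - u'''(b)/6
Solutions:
 u(b) = C1 + C2*exp(-4*b) + C3*exp(4*b)


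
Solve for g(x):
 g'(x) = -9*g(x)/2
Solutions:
 g(x) = C1*exp(-9*x/2)


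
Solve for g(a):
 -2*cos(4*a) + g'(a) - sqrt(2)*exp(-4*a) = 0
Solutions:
 g(a) = C1 + sin(4*a)/2 - sqrt(2)*exp(-4*a)/4


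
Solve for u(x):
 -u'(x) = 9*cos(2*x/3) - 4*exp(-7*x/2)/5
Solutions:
 u(x) = C1 - 27*sin(2*x/3)/2 - 8*exp(-7*x/2)/35


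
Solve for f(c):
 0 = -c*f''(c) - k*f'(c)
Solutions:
 f(c) = C1 + c^(1 - re(k))*(C2*sin(log(c)*Abs(im(k))) + C3*cos(log(c)*im(k)))


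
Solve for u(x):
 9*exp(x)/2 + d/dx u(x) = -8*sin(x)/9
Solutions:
 u(x) = C1 - 9*exp(x)/2 + 8*cos(x)/9


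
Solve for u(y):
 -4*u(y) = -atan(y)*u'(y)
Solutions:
 u(y) = C1*exp(4*Integral(1/atan(y), y))


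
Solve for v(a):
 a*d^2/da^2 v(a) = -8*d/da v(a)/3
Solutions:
 v(a) = C1 + C2/a^(5/3)


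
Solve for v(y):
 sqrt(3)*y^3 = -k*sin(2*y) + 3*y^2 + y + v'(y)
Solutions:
 v(y) = C1 - k*cos(2*y)/2 + sqrt(3)*y^4/4 - y^3 - y^2/2


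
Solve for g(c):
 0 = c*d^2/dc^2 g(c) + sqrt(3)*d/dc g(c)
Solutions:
 g(c) = C1 + C2*c^(1 - sqrt(3))


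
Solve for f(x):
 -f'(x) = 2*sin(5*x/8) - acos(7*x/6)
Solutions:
 f(x) = C1 + x*acos(7*x/6) - sqrt(36 - 49*x^2)/7 + 16*cos(5*x/8)/5


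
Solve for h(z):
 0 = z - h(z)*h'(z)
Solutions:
 h(z) = -sqrt(C1 + z^2)
 h(z) = sqrt(C1 + z^2)


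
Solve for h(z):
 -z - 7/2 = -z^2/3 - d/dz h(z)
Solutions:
 h(z) = C1 - z^3/9 + z^2/2 + 7*z/2


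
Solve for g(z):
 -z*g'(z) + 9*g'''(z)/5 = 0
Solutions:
 g(z) = C1 + Integral(C2*airyai(15^(1/3)*z/3) + C3*airybi(15^(1/3)*z/3), z)


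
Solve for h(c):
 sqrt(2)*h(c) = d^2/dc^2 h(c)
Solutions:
 h(c) = C1*exp(-2^(1/4)*c) + C2*exp(2^(1/4)*c)


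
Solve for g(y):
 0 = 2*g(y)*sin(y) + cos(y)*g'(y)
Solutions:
 g(y) = C1*cos(y)^2


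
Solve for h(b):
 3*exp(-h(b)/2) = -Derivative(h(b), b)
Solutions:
 h(b) = 2*log(C1 - 3*b/2)


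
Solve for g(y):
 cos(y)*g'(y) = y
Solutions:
 g(y) = C1 + Integral(y/cos(y), y)


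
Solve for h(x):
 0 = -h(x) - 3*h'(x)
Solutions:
 h(x) = C1*exp(-x/3)


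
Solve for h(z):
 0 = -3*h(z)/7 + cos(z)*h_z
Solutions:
 h(z) = C1*(sin(z) + 1)^(3/14)/(sin(z) - 1)^(3/14)


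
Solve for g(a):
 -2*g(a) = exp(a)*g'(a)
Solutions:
 g(a) = C1*exp(2*exp(-a))


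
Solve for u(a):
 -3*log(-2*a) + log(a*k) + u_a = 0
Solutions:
 u(a) = C1 + a*(-log(-k) - 2 + 3*log(2)) + 2*a*log(-a)


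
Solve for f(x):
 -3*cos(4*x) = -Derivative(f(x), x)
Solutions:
 f(x) = C1 + 3*sin(4*x)/4


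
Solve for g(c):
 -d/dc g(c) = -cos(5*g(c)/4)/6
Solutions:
 -c/6 - 2*log(sin(5*g(c)/4) - 1)/5 + 2*log(sin(5*g(c)/4) + 1)/5 = C1


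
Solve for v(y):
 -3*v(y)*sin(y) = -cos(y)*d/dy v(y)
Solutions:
 v(y) = C1/cos(y)^3


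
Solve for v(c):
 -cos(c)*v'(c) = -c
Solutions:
 v(c) = C1 + Integral(c/cos(c), c)


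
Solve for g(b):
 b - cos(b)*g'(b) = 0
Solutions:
 g(b) = C1 + Integral(b/cos(b), b)


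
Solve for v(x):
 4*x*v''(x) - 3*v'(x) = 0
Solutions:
 v(x) = C1 + C2*x^(7/4)


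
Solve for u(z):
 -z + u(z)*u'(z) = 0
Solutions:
 u(z) = -sqrt(C1 + z^2)
 u(z) = sqrt(C1 + z^2)


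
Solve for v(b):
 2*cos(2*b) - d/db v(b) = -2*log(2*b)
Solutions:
 v(b) = C1 + 2*b*log(b) - 2*b + 2*b*log(2) + sin(2*b)


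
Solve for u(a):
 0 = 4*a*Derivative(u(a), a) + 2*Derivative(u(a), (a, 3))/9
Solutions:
 u(a) = C1 + Integral(C2*airyai(-18^(1/3)*a) + C3*airybi(-18^(1/3)*a), a)


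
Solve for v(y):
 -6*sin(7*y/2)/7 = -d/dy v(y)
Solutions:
 v(y) = C1 - 12*cos(7*y/2)/49


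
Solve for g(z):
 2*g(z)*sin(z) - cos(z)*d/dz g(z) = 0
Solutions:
 g(z) = C1/cos(z)^2


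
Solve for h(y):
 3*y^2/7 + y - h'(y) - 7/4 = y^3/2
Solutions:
 h(y) = C1 - y^4/8 + y^3/7 + y^2/2 - 7*y/4


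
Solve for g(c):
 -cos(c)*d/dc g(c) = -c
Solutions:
 g(c) = C1 + Integral(c/cos(c), c)


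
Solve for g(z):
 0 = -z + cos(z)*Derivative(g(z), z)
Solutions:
 g(z) = C1 + Integral(z/cos(z), z)


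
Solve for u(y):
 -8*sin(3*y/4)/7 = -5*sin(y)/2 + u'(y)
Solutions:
 u(y) = C1 + 32*cos(3*y/4)/21 - 5*cos(y)/2


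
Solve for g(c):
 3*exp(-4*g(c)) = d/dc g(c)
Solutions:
 g(c) = log(-I*(C1 + 12*c)^(1/4))
 g(c) = log(I*(C1 + 12*c)^(1/4))
 g(c) = log(-(C1 + 12*c)^(1/4))
 g(c) = log(C1 + 12*c)/4


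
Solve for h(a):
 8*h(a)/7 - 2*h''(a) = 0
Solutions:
 h(a) = C1*exp(-2*sqrt(7)*a/7) + C2*exp(2*sqrt(7)*a/7)


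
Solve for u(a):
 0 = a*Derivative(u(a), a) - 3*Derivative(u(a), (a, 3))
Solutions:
 u(a) = C1 + Integral(C2*airyai(3^(2/3)*a/3) + C3*airybi(3^(2/3)*a/3), a)


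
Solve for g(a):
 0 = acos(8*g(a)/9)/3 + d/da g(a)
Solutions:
 Integral(1/acos(8*_y/9), (_y, g(a))) = C1 - a/3


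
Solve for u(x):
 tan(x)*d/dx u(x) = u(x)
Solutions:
 u(x) = C1*sin(x)


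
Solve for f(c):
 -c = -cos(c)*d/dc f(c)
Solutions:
 f(c) = C1 + Integral(c/cos(c), c)


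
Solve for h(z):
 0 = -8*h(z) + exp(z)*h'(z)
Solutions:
 h(z) = C1*exp(-8*exp(-z))


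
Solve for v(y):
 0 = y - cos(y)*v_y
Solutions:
 v(y) = C1 + Integral(y/cos(y), y)


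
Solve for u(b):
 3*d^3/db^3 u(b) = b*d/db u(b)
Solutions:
 u(b) = C1 + Integral(C2*airyai(3^(2/3)*b/3) + C3*airybi(3^(2/3)*b/3), b)


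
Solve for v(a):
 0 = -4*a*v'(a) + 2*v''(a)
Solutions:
 v(a) = C1 + C2*erfi(a)


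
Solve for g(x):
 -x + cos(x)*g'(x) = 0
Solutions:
 g(x) = C1 + Integral(x/cos(x), x)


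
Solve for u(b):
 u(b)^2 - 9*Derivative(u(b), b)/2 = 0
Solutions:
 u(b) = -9/(C1 + 2*b)


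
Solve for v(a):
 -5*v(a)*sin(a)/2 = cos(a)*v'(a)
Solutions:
 v(a) = C1*cos(a)^(5/2)


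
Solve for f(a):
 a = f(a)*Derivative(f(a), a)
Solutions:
 f(a) = -sqrt(C1 + a^2)
 f(a) = sqrt(C1 + a^2)


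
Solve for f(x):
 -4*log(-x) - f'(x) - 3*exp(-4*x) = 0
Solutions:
 f(x) = C1 - 4*x*log(-x) + 4*x + 3*exp(-4*x)/4


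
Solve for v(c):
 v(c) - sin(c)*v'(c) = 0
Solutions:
 v(c) = C1*sqrt(cos(c) - 1)/sqrt(cos(c) + 1)


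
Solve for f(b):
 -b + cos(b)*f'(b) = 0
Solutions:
 f(b) = C1 + Integral(b/cos(b), b)


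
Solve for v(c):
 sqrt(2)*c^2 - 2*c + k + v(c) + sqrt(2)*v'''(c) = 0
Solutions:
 v(c) = C3*exp(-2^(5/6)*c/2) - sqrt(2)*c^2 + 2*c - k + (C1*sin(2^(5/6)*sqrt(3)*c/4) + C2*cos(2^(5/6)*sqrt(3)*c/4))*exp(2^(5/6)*c/4)


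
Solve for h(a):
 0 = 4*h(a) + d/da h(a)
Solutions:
 h(a) = C1*exp(-4*a)


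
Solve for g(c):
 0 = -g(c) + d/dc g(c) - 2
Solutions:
 g(c) = C1*exp(c) - 2


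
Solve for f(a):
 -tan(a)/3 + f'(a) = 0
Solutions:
 f(a) = C1 - log(cos(a))/3


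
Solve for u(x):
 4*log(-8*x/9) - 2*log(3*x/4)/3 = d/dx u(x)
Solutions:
 u(x) = C1 + 10*x*log(x)/3 + x*(-9*log(3) - 10/3 + log(6)/3 + 13*log(2) + 4*I*pi)


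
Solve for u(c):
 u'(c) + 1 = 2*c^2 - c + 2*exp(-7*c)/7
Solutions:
 u(c) = C1 + 2*c^3/3 - c^2/2 - c - 2*exp(-7*c)/49


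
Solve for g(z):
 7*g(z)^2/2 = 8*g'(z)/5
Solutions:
 g(z) = -16/(C1 + 35*z)


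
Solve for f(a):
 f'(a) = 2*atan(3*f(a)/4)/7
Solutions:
 Integral(1/atan(3*_y/4), (_y, f(a))) = C1 + 2*a/7


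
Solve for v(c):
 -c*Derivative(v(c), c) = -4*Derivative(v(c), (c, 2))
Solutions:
 v(c) = C1 + C2*erfi(sqrt(2)*c/4)


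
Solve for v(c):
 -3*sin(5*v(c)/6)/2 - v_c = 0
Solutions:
 3*c/2 + 3*log(cos(5*v(c)/6) - 1)/5 - 3*log(cos(5*v(c)/6) + 1)/5 = C1


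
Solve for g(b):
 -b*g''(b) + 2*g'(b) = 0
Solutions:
 g(b) = C1 + C2*b^3


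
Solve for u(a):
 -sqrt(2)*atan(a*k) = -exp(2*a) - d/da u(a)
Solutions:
 u(a) = C1 + sqrt(2)*Piecewise((a*atan(a*k) - log(a^2*k^2 + 1)/(2*k), Ne(k, 0)), (0, True)) - exp(2*a)/2


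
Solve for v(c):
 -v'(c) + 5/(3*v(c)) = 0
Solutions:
 v(c) = -sqrt(C1 + 30*c)/3
 v(c) = sqrt(C1 + 30*c)/3


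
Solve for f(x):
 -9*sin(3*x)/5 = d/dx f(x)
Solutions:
 f(x) = C1 + 3*cos(3*x)/5


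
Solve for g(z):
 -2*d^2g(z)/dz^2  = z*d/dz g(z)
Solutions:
 g(z) = C1 + C2*erf(z/2)


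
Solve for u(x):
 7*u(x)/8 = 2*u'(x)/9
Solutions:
 u(x) = C1*exp(63*x/16)


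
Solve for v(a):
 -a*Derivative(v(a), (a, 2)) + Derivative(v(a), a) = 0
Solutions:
 v(a) = C1 + C2*a^2


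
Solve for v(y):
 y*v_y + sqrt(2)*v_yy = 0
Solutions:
 v(y) = C1 + C2*erf(2^(1/4)*y/2)


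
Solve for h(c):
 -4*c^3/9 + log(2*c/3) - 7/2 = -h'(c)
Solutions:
 h(c) = C1 + c^4/9 - c*log(c) + c*log(3/2) + 9*c/2


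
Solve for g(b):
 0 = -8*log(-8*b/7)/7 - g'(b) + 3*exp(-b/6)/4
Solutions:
 g(b) = C1 - 8*b*log(-b)/7 + 8*b*(-3*log(2) + 1 + log(7))/7 - 9*exp(-b/6)/2


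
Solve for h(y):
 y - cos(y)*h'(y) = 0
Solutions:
 h(y) = C1 + Integral(y/cos(y), y)


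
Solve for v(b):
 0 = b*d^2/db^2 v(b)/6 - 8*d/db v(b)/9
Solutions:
 v(b) = C1 + C2*b^(19/3)


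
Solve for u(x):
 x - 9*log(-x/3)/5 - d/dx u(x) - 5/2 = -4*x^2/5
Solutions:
 u(x) = C1 + 4*x^3/15 + x^2/2 - 9*x*log(-x)/5 + x*(-7 + 18*log(3))/10


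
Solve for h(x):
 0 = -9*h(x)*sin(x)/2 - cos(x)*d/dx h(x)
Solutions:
 h(x) = C1*cos(x)^(9/2)


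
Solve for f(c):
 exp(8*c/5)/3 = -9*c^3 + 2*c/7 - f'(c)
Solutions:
 f(c) = C1 - 9*c^4/4 + c^2/7 - 5*exp(8*c/5)/24


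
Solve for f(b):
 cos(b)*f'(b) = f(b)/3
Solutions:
 f(b) = C1*(sin(b) + 1)^(1/6)/(sin(b) - 1)^(1/6)


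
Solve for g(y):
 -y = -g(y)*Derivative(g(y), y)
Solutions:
 g(y) = -sqrt(C1 + y^2)
 g(y) = sqrt(C1 + y^2)


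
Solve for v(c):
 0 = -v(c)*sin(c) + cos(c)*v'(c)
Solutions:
 v(c) = C1/cos(c)


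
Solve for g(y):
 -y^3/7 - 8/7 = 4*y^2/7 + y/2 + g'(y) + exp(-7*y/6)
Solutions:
 g(y) = C1 - y^4/28 - 4*y^3/21 - y^2/4 - 8*y/7 + 6*exp(-7*y/6)/7


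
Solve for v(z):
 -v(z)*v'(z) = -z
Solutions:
 v(z) = -sqrt(C1 + z^2)
 v(z) = sqrt(C1 + z^2)


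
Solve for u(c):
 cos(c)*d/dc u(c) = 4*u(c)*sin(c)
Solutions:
 u(c) = C1/cos(c)^4


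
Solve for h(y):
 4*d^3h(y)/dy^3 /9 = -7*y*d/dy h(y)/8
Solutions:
 h(y) = C1 + Integral(C2*airyai(-126^(1/3)*y/4) + C3*airybi(-126^(1/3)*y/4), y)


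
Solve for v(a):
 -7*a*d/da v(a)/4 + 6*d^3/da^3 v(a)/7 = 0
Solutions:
 v(a) = C1 + Integral(C2*airyai(21^(2/3)*a/6) + C3*airybi(21^(2/3)*a/6), a)


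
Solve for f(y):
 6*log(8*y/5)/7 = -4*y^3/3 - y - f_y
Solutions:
 f(y) = C1 - y^4/3 - y^2/2 - 6*y*log(y)/7 - 18*y*log(2)/7 + 6*y/7 + 6*y*log(5)/7


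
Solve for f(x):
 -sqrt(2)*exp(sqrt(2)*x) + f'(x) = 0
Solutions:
 f(x) = C1 + exp(sqrt(2)*x)


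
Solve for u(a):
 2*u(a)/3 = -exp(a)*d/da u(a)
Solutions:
 u(a) = C1*exp(2*exp(-a)/3)


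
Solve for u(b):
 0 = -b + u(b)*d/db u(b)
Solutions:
 u(b) = -sqrt(C1 + b^2)
 u(b) = sqrt(C1 + b^2)


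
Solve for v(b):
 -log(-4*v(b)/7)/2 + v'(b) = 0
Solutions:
 -2*Integral(1/(log(-_y) - log(7) + 2*log(2)), (_y, v(b))) = C1 - b


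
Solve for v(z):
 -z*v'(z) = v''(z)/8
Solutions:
 v(z) = C1 + C2*erf(2*z)


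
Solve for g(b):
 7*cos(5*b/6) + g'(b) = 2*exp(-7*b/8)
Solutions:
 g(b) = C1 - 42*sin(5*b/6)/5 - 16*exp(-7*b/8)/7


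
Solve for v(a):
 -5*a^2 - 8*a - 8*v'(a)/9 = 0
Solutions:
 v(a) = C1 - 15*a^3/8 - 9*a^2/2


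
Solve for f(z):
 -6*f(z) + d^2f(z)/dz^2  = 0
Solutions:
 f(z) = C1*exp(-sqrt(6)*z) + C2*exp(sqrt(6)*z)


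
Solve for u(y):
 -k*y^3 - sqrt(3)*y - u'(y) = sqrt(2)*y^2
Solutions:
 u(y) = C1 - k*y^4/4 - sqrt(2)*y^3/3 - sqrt(3)*y^2/2


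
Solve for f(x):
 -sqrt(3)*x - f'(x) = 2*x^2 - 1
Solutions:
 f(x) = C1 - 2*x^3/3 - sqrt(3)*x^2/2 + x
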